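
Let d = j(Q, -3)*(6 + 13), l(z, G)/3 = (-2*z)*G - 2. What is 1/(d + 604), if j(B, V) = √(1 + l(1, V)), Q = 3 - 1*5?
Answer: 604/360123 - 19*√13/360123 ≈ 0.0014870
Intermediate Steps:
Q = -2 (Q = 3 - 5 = -2)
l(z, G) = -6 - 6*G*z (l(z, G) = 3*((-2*z)*G - 2) = 3*(-2*G*z - 2) = 3*(-2 - 2*G*z) = -6 - 6*G*z)
j(B, V) = √(-5 - 6*V) (j(B, V) = √(1 + (-6 - 6*V*1)) = √(1 + (-6 - 6*V)) = √(-5 - 6*V))
d = 19*√13 (d = √(-5 - 6*(-3))*(6 + 13) = √(-5 + 18)*19 = √13*19 = 19*√13 ≈ 68.505)
1/(d + 604) = 1/(19*√13 + 604) = 1/(604 + 19*√13)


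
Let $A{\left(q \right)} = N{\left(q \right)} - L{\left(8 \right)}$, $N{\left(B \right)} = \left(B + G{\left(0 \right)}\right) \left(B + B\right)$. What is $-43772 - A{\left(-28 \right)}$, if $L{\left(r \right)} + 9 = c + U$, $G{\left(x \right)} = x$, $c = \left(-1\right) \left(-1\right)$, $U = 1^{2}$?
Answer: $-45347$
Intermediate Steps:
$U = 1$
$c = 1$
$N{\left(B \right)} = 2 B^{2}$ ($N{\left(B \right)} = \left(B + 0\right) \left(B + B\right) = B 2 B = 2 B^{2}$)
$L{\left(r \right)} = -7$ ($L{\left(r \right)} = -9 + \left(1 + 1\right) = -9 + 2 = -7$)
$A{\left(q \right)} = 7 + 2 q^{2}$ ($A{\left(q \right)} = 2 q^{2} - -7 = 2 q^{2} + 7 = 7 + 2 q^{2}$)
$-43772 - A{\left(-28 \right)} = -43772 - \left(7 + 2 \left(-28\right)^{2}\right) = -43772 - \left(7 + 2 \cdot 784\right) = -43772 - \left(7 + 1568\right) = -43772 - 1575 = -45347$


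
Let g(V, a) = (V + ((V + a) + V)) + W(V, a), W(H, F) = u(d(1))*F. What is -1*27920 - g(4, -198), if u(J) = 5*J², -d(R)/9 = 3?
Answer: 693976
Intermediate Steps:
d(R) = -27 (d(R) = -9*3 = -27)
W(H, F) = 3645*F (W(H, F) = (5*(-27)²)*F = (5*729)*F = 3645*F)
g(V, a) = 3*V + 3646*a (g(V, a) = (V + ((V + a) + V)) + 3645*a = (V + (a + 2*V)) + 3645*a = (a + 3*V) + 3645*a = 3*V + 3646*a)
-1*27920 - g(4, -198) = -1*27920 - (3*4 + 3646*(-198)) = -27920 - (12 - 721908) = -27920 - 1*(-721896) = -27920 + 721896 = 693976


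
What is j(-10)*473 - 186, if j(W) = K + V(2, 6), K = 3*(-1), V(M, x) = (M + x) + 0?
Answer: 2179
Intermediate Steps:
V(M, x) = M + x
K = -3
j(W) = 5 (j(W) = -3 + (2 + 6) = -3 + 8 = 5)
j(-10)*473 - 186 = 5*473 - 186 = 2365 - 186 = 2179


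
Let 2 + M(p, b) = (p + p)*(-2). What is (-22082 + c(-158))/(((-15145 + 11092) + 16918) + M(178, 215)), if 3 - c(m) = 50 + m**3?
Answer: 3922183/12151 ≈ 322.79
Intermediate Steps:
M(p, b) = -2 - 4*p (M(p, b) = -2 + (p + p)*(-2) = -2 + (2*p)*(-2) = -2 - 4*p)
c(m) = -47 - m**3 (c(m) = 3 - (50 + m**3) = 3 + (-50 - m**3) = -47 - m**3)
(-22082 + c(-158))/(((-15145 + 11092) + 16918) + M(178, 215)) = (-22082 + (-47 - 1*(-158)**3))/(((-15145 + 11092) + 16918) + (-2 - 4*178)) = (-22082 + (-47 - 1*(-3944312)))/((-4053 + 16918) + (-2 - 712)) = (-22082 + (-47 + 3944312))/(12865 - 714) = (-22082 + 3944265)/12151 = 3922183*(1/12151) = 3922183/12151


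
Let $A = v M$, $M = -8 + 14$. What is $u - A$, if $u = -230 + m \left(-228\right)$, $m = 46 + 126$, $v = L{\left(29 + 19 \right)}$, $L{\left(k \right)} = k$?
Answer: $-39734$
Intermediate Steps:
$v = 48$ ($v = 29 + 19 = 48$)
$m = 172$
$M = 6$
$A = 288$ ($A = 48 \cdot 6 = 288$)
$u = -39446$ ($u = -230 + 172 \left(-228\right) = -230 - 39216 = -39446$)
$u - A = -39446 - 288 = -39734$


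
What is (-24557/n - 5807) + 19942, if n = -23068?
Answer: 326090737/23068 ≈ 14136.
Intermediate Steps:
(-24557/n - 5807) + 19942 = (-24557/(-23068) - 5807) + 19942 = (-24557*(-1/23068) - 5807) + 19942 = (24557/23068 - 5807) + 19942 = -133931319/23068 + 19942 = 326090737/23068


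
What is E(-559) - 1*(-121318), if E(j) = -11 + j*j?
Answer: 433788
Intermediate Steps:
E(j) = -11 + j²
E(-559) - 1*(-121318) = (-11 + (-559)²) - 1*(-121318) = (-11 + 312481) + 121318 = 312470 + 121318 = 433788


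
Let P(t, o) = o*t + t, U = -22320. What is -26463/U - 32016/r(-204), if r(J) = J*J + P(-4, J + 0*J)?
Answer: 34014587/78916080 ≈ 0.43102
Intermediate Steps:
P(t, o) = t + o*t
r(J) = -4 + J² - 4*J (r(J) = J*J - 4*(1 + (J + 0*J)) = J² - 4*(1 + (J + 0)) = J² - 4*(1 + J) = J² + (-4 - 4*J) = -4 + J² - 4*J)
-26463/U - 32016/r(-204) = -26463/(-22320) - 32016/(-4 + (-204)² - 4*(-204)) = -26463*(-1/22320) - 32016/(-4 + 41616 + 816) = 8821/7440 - 32016/42428 = 8821/7440 - 32016*1/42428 = 8821/7440 - 8004/10607 = 34014587/78916080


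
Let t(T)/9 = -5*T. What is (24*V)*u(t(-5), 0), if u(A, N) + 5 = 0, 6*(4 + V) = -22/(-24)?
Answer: 1385/3 ≈ 461.67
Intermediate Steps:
t(T) = -45*T (t(T) = 9*(-5*T) = -45*T)
V = -277/72 (V = -4 + (-22/(-24))/6 = -4 + (-22*(-1/24))/6 = -4 + (⅙)*(11/12) = -4 + 11/72 = -277/72 ≈ -3.8472)
u(A, N) = -5 (u(A, N) = -5 + 0 = -5)
(24*V)*u(t(-5), 0) = (24*(-277/72))*(-5) = -277/3*(-5) = 1385/3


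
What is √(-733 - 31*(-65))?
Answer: √1282 ≈ 35.805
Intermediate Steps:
√(-733 - 31*(-65)) = √(-733 + 2015) = √1282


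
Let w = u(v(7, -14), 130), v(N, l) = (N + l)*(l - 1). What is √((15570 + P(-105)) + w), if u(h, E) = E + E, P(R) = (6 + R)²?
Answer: 19*√71 ≈ 160.10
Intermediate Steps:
v(N, l) = (-1 + l)*(N + l) (v(N, l) = (N + l)*(-1 + l) = (-1 + l)*(N + l))
u(h, E) = 2*E
w = 260 (w = 2*130 = 260)
√((15570 + P(-105)) + w) = √((15570 + (6 - 105)²) + 260) = √((15570 + (-99)²) + 260) = √((15570 + 9801) + 260) = √(25371 + 260) = √25631 = 19*√71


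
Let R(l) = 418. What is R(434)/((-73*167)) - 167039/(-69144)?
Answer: 2007470257/842934504 ≈ 2.3815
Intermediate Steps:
R(434)/((-73*167)) - 167039/(-69144) = 418/((-73*167)) - 167039/(-69144) = 418/(-12191) - 167039*(-1/69144) = 418*(-1/12191) + 167039/69144 = -418/12191 + 167039/69144 = 2007470257/842934504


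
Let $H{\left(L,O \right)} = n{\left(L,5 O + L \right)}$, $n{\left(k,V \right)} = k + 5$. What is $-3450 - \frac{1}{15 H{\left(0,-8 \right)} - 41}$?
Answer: $- \frac{117301}{34} \approx -3450.0$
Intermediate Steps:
$n{\left(k,V \right)} = 5 + k$
$H{\left(L,O \right)} = 5 + L$
$-3450 - \frac{1}{15 H{\left(0,-8 \right)} - 41} = -3450 - \frac{1}{15 \left(5 + 0\right) - 41} = -3450 - \frac{1}{15 \cdot 5 - 41} = -3450 - \frac{1}{75 - 41} = -3450 - \frac{1}{34} = - \frac{117301}{34}$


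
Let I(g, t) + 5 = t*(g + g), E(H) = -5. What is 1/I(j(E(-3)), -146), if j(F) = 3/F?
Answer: 5/851 ≈ 0.0058754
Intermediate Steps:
I(g, t) = -5 + 2*g*t (I(g, t) = -5 + t*(g + g) = -5 + t*(2*g) = -5 + 2*g*t)
1/I(j(E(-3)), -146) = 1/(-5 + 2*(3/(-5))*(-146)) = 1/(-5 + 2*(3*(-⅕))*(-146)) = 1/(-5 + 2*(-⅗)*(-146)) = 1/(-5 + 876/5) = 1/(851/5) = 5/851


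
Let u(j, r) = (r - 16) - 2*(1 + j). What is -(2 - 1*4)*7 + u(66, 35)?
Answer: -101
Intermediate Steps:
u(j, r) = -18 + r - 2*j (u(j, r) = (-16 + r) + (-2 - 2*j) = -18 + r - 2*j)
-(2 - 1*4)*7 + u(66, 35) = -(2 - 1*4)*7 + (-18 + 35 - 2*66) = -(2 - 4)*7 + (-18 + 35 - 132) = -1*(-2)*7 - 115 = 2*7 - 115 = 14 - 115 = -101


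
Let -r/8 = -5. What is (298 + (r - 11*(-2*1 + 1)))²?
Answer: 121801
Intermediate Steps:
r = 40 (r = -8*(-5) = 40)
(298 + (r - 11*(-2*1 + 1)))² = (298 + (40 - 11*(-2*1 + 1)))² = (298 + (40 - 11*(-2 + 1)))² = (298 + (40 - 11*(-1)))² = (298 + (40 + 11))² = (298 + 51)² = 349² = 121801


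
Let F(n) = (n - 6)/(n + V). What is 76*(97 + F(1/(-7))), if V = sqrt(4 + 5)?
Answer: 36043/5 ≈ 7208.6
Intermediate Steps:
V = 3 (V = sqrt(9) = 3)
F(n) = (-6 + n)/(3 + n) (F(n) = (n - 6)/(n + 3) = (-6 + n)/(3 + n))
76*(97 + F(1/(-7))) = 76*(97 + (-6 + 1/(-7))/(3 + 1/(-7))) = 76*(97 + (-6 - 1/7)/(3 - 1/7)) = 76*(97 - 43/7/(20/7)) = 76*(97 + (7/20)*(-43/7)) = 76*(97 - 43/20) = 76*(1897/20) = 36043/5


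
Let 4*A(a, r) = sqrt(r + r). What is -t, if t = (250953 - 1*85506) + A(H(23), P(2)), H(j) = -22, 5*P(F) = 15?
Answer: -165447 - sqrt(6)/4 ≈ -1.6545e+5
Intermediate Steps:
P(F) = 3 (P(F) = (1/5)*15 = 3)
A(a, r) = sqrt(2)*sqrt(r)/4 (A(a, r) = sqrt(r + r)/4 = sqrt(2*r)/4 = (sqrt(2)*sqrt(r))/4 = sqrt(2)*sqrt(r)/4)
t = 165447 + sqrt(6)/4 (t = (250953 - 1*85506) + sqrt(2)*sqrt(3)/4 = (250953 - 85506) + sqrt(6)/4 = 165447 + sqrt(6)/4 ≈ 1.6545e+5)
-t = -(165447 + sqrt(6)/4) = -165447 - sqrt(6)/4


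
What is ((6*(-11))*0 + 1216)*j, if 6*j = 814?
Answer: 494912/3 ≈ 1.6497e+5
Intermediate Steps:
j = 407/3 (j = (1/6)*814 = 407/3 ≈ 135.67)
((6*(-11))*0 + 1216)*j = ((6*(-11))*0 + 1216)*(407/3) = (-66*0 + 1216)*(407/3) = (0 + 1216)*(407/3) = 1216*(407/3) = 494912/3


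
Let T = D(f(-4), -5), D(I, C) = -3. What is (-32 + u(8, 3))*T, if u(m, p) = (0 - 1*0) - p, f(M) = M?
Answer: 105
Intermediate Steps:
T = -3
u(m, p) = -p (u(m, p) = (0 + 0) - p = 0 - p = -p)
(-32 + u(8, 3))*T = (-32 - 1*3)*(-3) = (-32 - 3)*(-3) = -35*(-3) = 105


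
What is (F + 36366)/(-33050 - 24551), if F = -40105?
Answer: 3739/57601 ≈ 0.064912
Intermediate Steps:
(F + 36366)/(-33050 - 24551) = (-40105 + 36366)/(-33050 - 24551) = -3739/(-57601) = -3739*(-1/57601) = 3739/57601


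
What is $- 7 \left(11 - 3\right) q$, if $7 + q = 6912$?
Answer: $-386680$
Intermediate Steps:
$q = 6905$ ($q = -7 + 6912 = 6905$)
$- 7 \left(11 - 3\right) q = - 7 \left(11 - 3\right) 6905 = \left(-7\right) 8 \cdot 6905 = \left(-56\right) 6905 = -386680$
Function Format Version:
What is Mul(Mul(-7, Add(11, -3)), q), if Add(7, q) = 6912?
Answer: -386680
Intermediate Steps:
q = 6905 (q = Add(-7, 6912) = 6905)
Mul(Mul(-7, Add(11, -3)), q) = Mul(Mul(-7, Add(11, -3)), 6905) = Mul(Mul(-7, 8), 6905) = Mul(-56, 6905) = -386680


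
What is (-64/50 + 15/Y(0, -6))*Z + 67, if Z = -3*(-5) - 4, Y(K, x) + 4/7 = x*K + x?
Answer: 31983/1150 ≈ 27.811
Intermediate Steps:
Y(K, x) = -4/7 + x + K*x (Y(K, x) = -4/7 + (x*K + x) = -4/7 + (K*x + x) = -4/7 + (x + K*x) = -4/7 + x + K*x)
Z = 11 (Z = 15 - 4 = 11)
(-64/50 + 15/Y(0, -6))*Z + 67 = (-64/50 + 15/(-4/7 - 6 + 0*(-6)))*11 + 67 = (-64*1/50 + 15/(-4/7 - 6 + 0))*11 + 67 = (-32/25 + 15/(-46/7))*11 + 67 = (-32/25 + 15*(-7/46))*11 + 67 = (-32/25 - 105/46)*11 + 67 = -4097/1150*11 + 67 = -45067/1150 + 67 = 31983/1150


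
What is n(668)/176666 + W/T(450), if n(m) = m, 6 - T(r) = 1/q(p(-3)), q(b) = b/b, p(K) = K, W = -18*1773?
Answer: -2819057692/441665 ≈ -6382.8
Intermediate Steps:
W = -31914
q(b) = 1
T(r) = 5 (T(r) = 6 - 1/1 = 6 - 1*1 = 6 - 1 = 5)
n(668)/176666 + W/T(450) = 668/176666 - 31914/5 = 668*(1/176666) - 31914*⅕ = 334/88333 - 31914/5 = -2819057692/441665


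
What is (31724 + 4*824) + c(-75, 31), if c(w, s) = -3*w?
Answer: 35245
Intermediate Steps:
(31724 + 4*824) + c(-75, 31) = (31724 + 4*824) - 3*(-75) = (31724 + 3296) + 225 = 35020 + 225 = 35245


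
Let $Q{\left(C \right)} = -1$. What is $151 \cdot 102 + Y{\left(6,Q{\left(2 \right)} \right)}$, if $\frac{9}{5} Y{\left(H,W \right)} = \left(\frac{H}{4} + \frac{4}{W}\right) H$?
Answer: $\frac{46181}{3} \approx 15394.0$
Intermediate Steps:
$Y{\left(H,W \right)} = \frac{5 H \left(\frac{4}{W} + \frac{H}{4}\right)}{9}$ ($Y{\left(H,W \right)} = \frac{5 \left(\frac{H}{4} + \frac{4}{W}\right) H}{9} = \frac{5 \left(\frac{4}{W} + \frac{H}{4}\right) H}{9} = \frac{5 H \left(\frac{4}{W} + \frac{H}{4}\right)}{9}$)
$151 \cdot 102 + Y{\left(6,Q{\left(2 \right)} \right)} = 151 \cdot 102 + \frac{5}{36} \cdot 6 \frac{1}{-1} \left(16 + 6 \left(-1\right)\right) = 15402 + \frac{5}{36} \cdot 6 \left(-1\right) \left(16 - 6\right) = 15402 + \frac{5}{36} \cdot 6 \left(-1\right) 10 = 15402 - \frac{25}{3} = \frac{46181}{3}$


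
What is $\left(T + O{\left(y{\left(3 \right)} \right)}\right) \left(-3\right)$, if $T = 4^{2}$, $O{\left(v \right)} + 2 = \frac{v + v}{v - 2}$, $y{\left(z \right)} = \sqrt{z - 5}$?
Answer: $-44 + 2 i \sqrt{2} \approx -44.0 + 2.8284 i$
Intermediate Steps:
$y{\left(z \right)} = \sqrt{-5 + z}$
$O{\left(v \right)} = -2 + \frac{2 v}{-2 + v}$ ($O{\left(v \right)} = -2 + \frac{v + v}{v - 2} = -2 + \frac{2 v}{-2 + v}$)
$T = 16$
$\left(T + O{\left(y{\left(3 \right)} \right)}\right) \left(-3\right) = \left(16 + \frac{4}{-2 + \sqrt{-5 + 3}}\right) \left(-3\right) = \left(16 + \frac{4}{-2 + \sqrt{-2}}\right) \left(-3\right) = \left(16 + \frac{4}{-2 + i \sqrt{2}}\right) \left(-3\right) = -48 - \frac{12}{-2 + i \sqrt{2}}$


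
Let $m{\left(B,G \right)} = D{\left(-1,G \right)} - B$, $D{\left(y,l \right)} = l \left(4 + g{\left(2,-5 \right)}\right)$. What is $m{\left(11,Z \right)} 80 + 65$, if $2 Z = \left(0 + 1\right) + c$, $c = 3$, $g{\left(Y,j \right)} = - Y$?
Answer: $-495$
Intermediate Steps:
$D{\left(y,l \right)} = 2 l$ ($D{\left(y,l \right)} = l \left(4 - 2\right) = l 2 = 2 l$)
$Z = 2$ ($Z = \frac{\left(0 + 1\right) + 3}{2} = \frac{1 + 3}{2} = \frac{1}{2} \cdot 4 = 2$)
$m{\left(B,G \right)} = - B + 2 G$ ($m{\left(B,G \right)} = 2 G - B = - B + 2 G$)
$m{\left(11,Z \right)} 80 + 65 = \left(\left(-1\right) 11 + 2 \cdot 2\right) 80 + 65 = \left(-11 + 4\right) 80 + 65 = \left(-7\right) 80 + 65 = -560 + 65 = -495$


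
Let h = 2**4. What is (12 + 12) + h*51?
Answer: 840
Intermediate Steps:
h = 16
(12 + 12) + h*51 = (12 + 12) + 16*51 = 24 + 816 = 840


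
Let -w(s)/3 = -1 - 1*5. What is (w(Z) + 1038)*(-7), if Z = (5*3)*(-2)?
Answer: -7392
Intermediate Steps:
Z = -30 (Z = 15*(-2) = -30)
w(s) = 18 (w(s) = -3*(-1 - 1*5) = -3*(-1 - 5) = -3*(-6) = 18)
(w(Z) + 1038)*(-7) = (18 + 1038)*(-7) = 1056*(-7) = -7392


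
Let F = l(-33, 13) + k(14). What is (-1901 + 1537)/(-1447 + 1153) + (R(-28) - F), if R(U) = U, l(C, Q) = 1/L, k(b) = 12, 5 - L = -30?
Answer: -4073/105 ≈ -38.790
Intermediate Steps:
L = 35 (L = 5 - 1*(-30) = 5 + 30 = 35)
l(C, Q) = 1/35
F = 421/35 (F = 1/35 + 12 = 421/35 ≈ 12.029)
(-1901 + 1537)/(-1447 + 1153) + (R(-28) - F) = (-1901 + 1537)/(-1447 + 1153) + (-28 - 1*421/35) = -364/(-294) + (-28 - 421/35) = -364*(-1/294) - 1401/35 = 26/21 - 1401/35 = -4073/105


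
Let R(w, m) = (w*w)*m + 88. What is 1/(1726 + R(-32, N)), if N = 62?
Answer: 1/65302 ≈ 1.5313e-5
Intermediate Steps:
R(w, m) = 88 + m*w**2 (R(w, m) = w**2*m + 88 = m*w**2 + 88 = 88 + m*w**2)
1/(1726 + R(-32, N)) = 1/(1726 + (88 + 62*(-32)**2)) = 1/(1726 + (88 + 62*1024)) = 1/(1726 + (88 + 63488)) = 1/(1726 + 63576) = 1/65302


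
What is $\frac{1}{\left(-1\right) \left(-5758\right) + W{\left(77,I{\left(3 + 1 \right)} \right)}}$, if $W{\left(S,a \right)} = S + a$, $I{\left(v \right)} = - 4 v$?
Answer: $\frac{1}{5819} \approx 0.00017185$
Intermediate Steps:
$\frac{1}{\left(-1\right) \left(-5758\right) + W{\left(77,I{\left(3 + 1 \right)} \right)}} = \frac{1}{\left(-1\right) \left(-5758\right) + \left(77 - 4 \left(3 + 1\right)\right)} = \frac{1}{5758 + \left(77 - 16\right)} = \frac{1}{5758 + 61} = \frac{1}{5819}$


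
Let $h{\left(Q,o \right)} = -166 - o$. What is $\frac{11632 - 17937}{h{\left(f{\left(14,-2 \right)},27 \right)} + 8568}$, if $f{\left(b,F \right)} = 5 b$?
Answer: $- \frac{1261}{1675} \approx -0.75284$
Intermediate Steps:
$\frac{11632 - 17937}{h{\left(f{\left(14,-2 \right)},27 \right)} + 8568} = \frac{11632 - 17937}{\left(-166 - 27\right) + 8568} = - \frac{6305}{\left(-166 - 27\right) + 8568} = - \frac{6305}{-193 + 8568} = - \frac{6305}{8375} = \left(-6305\right) \frac{1}{8375} = - \frac{1261}{1675}$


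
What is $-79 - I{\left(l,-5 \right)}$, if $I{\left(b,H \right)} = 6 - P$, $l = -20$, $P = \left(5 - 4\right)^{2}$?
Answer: $-84$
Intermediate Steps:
$P = 1$ ($P = 1^{2} = 1$)
$I{\left(b,H \right)} = 5$ ($I{\left(b,H \right)} = 6 - 1 = 5$)
$-79 - I{\left(l,-5 \right)} = -79 - 5 = -84$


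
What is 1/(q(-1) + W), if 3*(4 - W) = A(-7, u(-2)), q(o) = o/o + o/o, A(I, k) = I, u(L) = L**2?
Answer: 3/25 ≈ 0.12000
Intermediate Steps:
q(o) = 2 (q(o) = 1 + 1 = 2)
W = 19/3 (W = 4 - 1/3*(-7) = 4 + 7/3 = 19/3 ≈ 6.3333)
1/(q(-1) + W) = 1/(2 + 19/3) = 1/(25/3) = 3/25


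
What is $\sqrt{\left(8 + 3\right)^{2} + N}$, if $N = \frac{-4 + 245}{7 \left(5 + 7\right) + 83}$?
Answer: $\frac{12 \sqrt{23714}}{167} \approx 11.065$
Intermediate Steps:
$N = \frac{241}{167}$ ($N = \frac{241}{7 \cdot 12 + 83} = \frac{241}{84 + 83} = \frac{241}{167} \approx 1.4431$)
$\sqrt{\left(8 + 3\right)^{2} + N} = \sqrt{\left(8 + 3\right)^{2} + \frac{241}{167}} = \sqrt{11^{2} + \frac{241}{167}} = \sqrt{121 + \frac{241}{167}} = \sqrt{\frac{20448}{167}} = \frac{12 \sqrt{23714}}{167}$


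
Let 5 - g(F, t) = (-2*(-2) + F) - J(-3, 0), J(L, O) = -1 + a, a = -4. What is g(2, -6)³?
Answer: -216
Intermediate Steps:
J(L, O) = -5 (J(L, O) = -1 - 4 = -5)
g(F, t) = -4 - F (g(F, t) = 5 - ((-2*(-2) + F) - 1*(-5)) = 5 - ((4 + F) + 5) = 5 - (9 + F) = 5 + (-9 - F) = -4 - F)
g(2, -6)³ = (-4 - 1*2)³ = (-4 - 2)³ = (-6)³ = -216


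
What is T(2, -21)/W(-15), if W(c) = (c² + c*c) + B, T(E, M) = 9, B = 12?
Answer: 3/154 ≈ 0.019481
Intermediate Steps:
W(c) = 12 + 2*c² (W(c) = (c² + c*c) + 12 = (c² + c²) + 12 = 2*c² + 12 = 12 + 2*c²)
T(2, -21)/W(-15) = 9/(12 + 2*(-15)²) = 9/(12 + 2*225) = 9/(12 + 450) = 9/462 = 9*(1/462) = 3/154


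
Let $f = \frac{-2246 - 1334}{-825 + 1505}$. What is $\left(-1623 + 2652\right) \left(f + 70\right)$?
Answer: $\frac{2264829}{34} \approx 66613.0$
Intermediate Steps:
$f = - \frac{179}{34}$ ($f = - \frac{3580}{680} = \left(-3580\right) \frac{1}{680} = - \frac{179}{34} \approx -5.2647$)
$\left(-1623 + 2652\right) \left(f + 70\right) = \left(-1623 + 2652\right) \left(- \frac{179}{34} + 70\right) = 1029 \cdot \frac{2201}{34} = \frac{2264829}{34}$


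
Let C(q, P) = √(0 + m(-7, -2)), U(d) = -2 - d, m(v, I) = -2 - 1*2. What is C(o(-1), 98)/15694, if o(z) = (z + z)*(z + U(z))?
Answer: I/7847 ≈ 0.00012744*I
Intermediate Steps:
m(v, I) = -4 (m(v, I) = -2 - 2 = -4)
o(z) = -4*z (o(z) = (z + z)*(z + (-2 - z)) = (2*z)*(-2) = -4*z)
C(q, P) = 2*I (C(q, P) = √(0 - 4) = √(-4) = 2*I)
C(o(-1), 98)/15694 = (2*I)/15694 = (2*I)*(1/15694) = I/7847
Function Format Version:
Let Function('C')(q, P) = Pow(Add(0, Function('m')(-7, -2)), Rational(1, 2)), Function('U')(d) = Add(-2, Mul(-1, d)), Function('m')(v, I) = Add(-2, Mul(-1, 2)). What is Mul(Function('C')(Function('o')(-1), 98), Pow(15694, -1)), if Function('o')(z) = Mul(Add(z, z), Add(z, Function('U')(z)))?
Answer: Mul(Rational(1, 7847), I) ≈ Mul(0.00012744, I)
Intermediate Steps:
Function('m')(v, I) = -4 (Function('m')(v, I) = Add(-2, -2) = -4)
Function('o')(z) = Mul(-4, z) (Function('o')(z) = Mul(Add(z, z), Add(z, Add(-2, Mul(-1, z)))) = Mul(Mul(2, z), -2) = Mul(-4, z))
Function('C')(q, P) = Mul(2, I) (Function('C')(q, P) = Pow(Add(0, -4), Rational(1, 2)) = Pow(-4, Rational(1, 2)) = Mul(2, I))
Mul(Function('C')(Function('o')(-1), 98), Pow(15694, -1)) = Mul(Mul(2, I), Pow(15694, -1)) = Mul(Mul(2, I), Rational(1, 15694)) = Mul(Rational(1, 7847), I)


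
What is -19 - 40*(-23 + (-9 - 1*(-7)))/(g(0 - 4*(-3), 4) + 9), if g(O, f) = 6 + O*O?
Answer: -2021/159 ≈ -12.711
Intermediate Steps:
g(O, f) = 6 + O**2
-19 - 40*(-23 + (-9 - 1*(-7)))/(g(0 - 4*(-3), 4) + 9) = -19 - 40*(-23 + (-9 - 1*(-7)))/((6 + (0 - 4*(-3))**2) + 9) = -19 - 40*(-23 + (-9 + 7))/((6 + (0 + 12)**2) + 9) = -19 - 40*(-23 - 2)/((6 + 12**2) + 9) = -19 - (-1000)/((6 + 144) + 9) = -19 - (-1000)/(150 + 9) = -19 - (-1000)/159 = -19 - 40*(-25/159) = -19 + 1000/159 = -2021/159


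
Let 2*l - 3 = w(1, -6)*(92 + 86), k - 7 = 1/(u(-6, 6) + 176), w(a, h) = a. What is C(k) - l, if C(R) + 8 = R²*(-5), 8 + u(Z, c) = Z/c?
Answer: -19183133/55778 ≈ -343.92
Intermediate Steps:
u(Z, c) = -8 + Z/c
k = 1170/167 (k = 7 + 1/((-8 - 6/6) + 176) = 7 + 1/((-8 - 6*⅙) + 176) = 7 + 1/((-8 - 1) + 176) = 7 + 1/(-9 + 176) = 7 + 1/167 = 1170/167 ≈ 7.0060)
C(R) = -8 - 5*R² (C(R) = -8 + R²*(-5) = -8 - 5*R²)
l = 181/2 (l = 3/2 + (1*(92 + 86))/2 = 3/2 + (1*178)/2 = 3/2 + (½)*178 = 3/2 + 89 = 181/2 ≈ 90.500)
C(k) - l = (-8 - 5*(1170/167)²) - 1*181/2 = (-8 - 5*1368900/27889) - 181/2 = (-8 - 6844500/27889) - 181/2 = -7067612/27889 - 181/2 = -19183133/55778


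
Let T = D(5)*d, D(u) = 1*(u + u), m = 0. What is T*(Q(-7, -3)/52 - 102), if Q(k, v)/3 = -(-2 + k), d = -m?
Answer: 0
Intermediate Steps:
d = 0 (d = -1*0 = 0)
Q(k, v) = 6 - 3*k (Q(k, v) = 3*(-(-2 + k)) = 3*(2 - k) = 6 - 3*k)
D(u) = 2*u (D(u) = 1*(2*u) = 2*u)
T = 0 (T = (2*5)*0 = 10*0 = 0)
T*(Q(-7, -3)/52 - 102) = 0*((6 - 3*(-7))/52 - 102) = 0*((6 + 21)*(1/52) - 102) = 0*(27*(1/52) - 102) = 0*(27/52 - 102) = 0*(-5277/52) = 0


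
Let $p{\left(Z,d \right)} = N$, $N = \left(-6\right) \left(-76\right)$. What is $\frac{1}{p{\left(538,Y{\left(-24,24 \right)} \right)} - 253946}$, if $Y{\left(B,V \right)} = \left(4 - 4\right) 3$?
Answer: $- \frac{1}{253490} \approx -3.9449 \cdot 10^{-6}$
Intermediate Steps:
$Y{\left(B,V \right)} = 0$ ($Y{\left(B,V \right)} = 0 \cdot 3 = 0$)
$N = 456$
$p{\left(Z,d \right)} = 456$
$\frac{1}{p{\left(538,Y{\left(-24,24 \right)} \right)} - 253946} = \frac{1}{456 - 253946} = \frac{1}{-253490} = - \frac{1}{253490}$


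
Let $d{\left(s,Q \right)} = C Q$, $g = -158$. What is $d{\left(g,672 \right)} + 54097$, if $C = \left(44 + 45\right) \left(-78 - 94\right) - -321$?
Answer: $-10017167$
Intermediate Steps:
$C = -14987$ ($C = 89 \left(-172\right) + 321 = -15308 + 321 = -14987$)
$d{\left(s,Q \right)} = - 14987 Q$
$d{\left(g,672 \right)} + 54097 = \left(-14987\right) 672 + 54097 = -10071264 + 54097 = -10017167$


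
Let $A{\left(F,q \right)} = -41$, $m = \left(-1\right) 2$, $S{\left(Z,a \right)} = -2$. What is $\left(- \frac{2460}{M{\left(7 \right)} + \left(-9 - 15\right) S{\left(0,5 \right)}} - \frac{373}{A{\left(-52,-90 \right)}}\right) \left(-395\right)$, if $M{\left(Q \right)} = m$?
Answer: $\frac{16531145}{943} \approx 17530.0$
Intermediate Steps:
$m = -2$
$M{\left(Q \right)} = -2$
$\left(- \frac{2460}{M{\left(7 \right)} + \left(-9 - 15\right) S{\left(0,5 \right)}} - \frac{373}{A{\left(-52,-90 \right)}}\right) \left(-395\right) = \left(- \frac{2460}{-2 + \left(-9 - 15\right) \left(-2\right)} - \frac{373}{-41}\right) \left(-395\right) = \left(- \frac{2460}{-2 + \left(-9 - 15\right) \left(-2\right)} - - \frac{373}{41}\right) \left(-395\right) = \left(- \frac{2460}{-2 - -48} + \frac{373}{41}\right) \left(-395\right) = \left(- \frac{2460}{-2 + 48} + \frac{373}{41}\right) \left(-395\right) = \left(- \frac{2460}{46} + \frac{373}{41}\right) \left(-395\right) = \left(\left(-2460\right) \frac{1}{46} + \frac{373}{41}\right) \left(-395\right) = \left(- \frac{1230}{23} + \frac{373}{41}\right) \left(-395\right) = \left(- \frac{41851}{943}\right) \left(-395\right) = \frac{16531145}{943}$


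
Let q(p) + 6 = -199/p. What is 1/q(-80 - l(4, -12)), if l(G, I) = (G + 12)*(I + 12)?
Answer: -80/281 ≈ -0.28470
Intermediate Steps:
l(G, I) = (12 + G)*(12 + I)
q(p) = -6 - 199/p
1/q(-80 - l(4, -12)) = 1/(-6 - 199/(-80 - (144 + 12*4 + 12*(-12) + 4*(-12)))) = 1/(-6 - 199/(-80 - (144 + 48 - 144 - 48))) = 1/(-6 - 199/(-80 - 1*0)) = 1/(-6 - 199/(-80 + 0)) = 1/(-6 - 199/(-80)) = 1/(-6 - 199*(-1/80)) = 1/(-6 + 199/80) = 1/(-281/80) = -80/281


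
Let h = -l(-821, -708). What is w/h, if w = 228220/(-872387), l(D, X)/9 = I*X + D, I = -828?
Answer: 228220/4596281702649 ≈ 4.9653e-8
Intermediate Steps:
l(D, X) = -7452*X + 9*D (l(D, X) = 9*(-828*X + D) = 9*(D - 828*X) = -7452*X + 9*D)
w = -228220/872387 (w = 228220*(-1/872387) = -228220/872387 ≈ -0.26160)
h = -5268627 (h = -(-7452*(-708) + 9*(-821)) = -(5276016 - 7389) = -1*5268627 = -5268627)
w/h = -228220/872387/(-5268627) = -228220/872387*(-1/5268627) = 228220/4596281702649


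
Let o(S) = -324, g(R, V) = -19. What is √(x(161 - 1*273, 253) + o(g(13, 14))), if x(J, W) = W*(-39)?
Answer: I*√10191 ≈ 100.95*I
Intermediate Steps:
x(J, W) = -39*W
√(x(161 - 1*273, 253) + o(g(13, 14))) = √(-39*253 - 324) = √(-9867 - 324) = √(-10191) = I*√10191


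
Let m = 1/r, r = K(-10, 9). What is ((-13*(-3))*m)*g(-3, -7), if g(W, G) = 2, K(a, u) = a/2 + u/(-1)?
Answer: -39/7 ≈ -5.5714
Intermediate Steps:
K(a, u) = a/2 - u (K(a, u) = a*(1/2) + u*(-1) = a/2 - u)
r = -14 (r = (1/2)*(-10) - 1*9 = -5 - 9 = -14)
m = -1/14 (m = 1/(-14) = -1/14 ≈ -0.071429)
((-13*(-3))*m)*g(-3, -7) = (-13*(-3)*(-1/14))*2 = (39*(-1/14))*2 = -39/14*2 = -39/7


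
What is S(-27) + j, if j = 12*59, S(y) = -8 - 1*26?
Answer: 674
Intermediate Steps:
S(y) = -34 (S(y) = -8 - 26 = -34)
j = 708
S(-27) + j = -34 + 708 = 674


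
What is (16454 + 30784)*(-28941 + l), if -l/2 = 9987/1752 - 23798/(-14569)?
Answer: -2909428466038119/2127074 ≈ -1.3678e+9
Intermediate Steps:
l = -62398233/4254148 (l = -2*(9987/1752 - 23798/(-14569)) = -2*(9987*(1/1752) - 23798*(-1/14569)) = -2*(3329/584 + 23798/14569) = -2*62398233/8508296 = -62398233/4254148 ≈ -14.668)
(16454 + 30784)*(-28941 + l) = (16454 + 30784)*(-28941 - 62398233/4254148) = 47238*(-123181695501/4254148) = -2909428466038119/2127074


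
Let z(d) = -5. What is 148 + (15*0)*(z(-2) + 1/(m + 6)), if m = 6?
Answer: 148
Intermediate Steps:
148 + (15*0)*(z(-2) + 1/(m + 6)) = 148 + (15*0)*(-5 + 1/(6 + 6)) = 148 + 0*(-5 + 1/12) = 148 + 0*(-59/12) = 148 + 0 = 148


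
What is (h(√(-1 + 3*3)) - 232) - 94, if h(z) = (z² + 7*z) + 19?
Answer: -299 + 14*√2 ≈ -279.20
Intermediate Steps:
h(z) = 19 + z² + 7*z
(h(√(-1 + 3*3)) - 232) - 94 = ((19 + (√(-1 + 3*3))² + 7*√(-1 + 3*3)) - 232) - 94 = ((19 + (√(-1 + 9))² + 7*√(-1 + 9)) - 232) - 94 = ((19 + (√8)² + 7*√8) - 232) - 94 = ((19 + (2*√2)² + 7*(2*√2)) - 232) - 94 = ((19 + 8 + 14*√2) - 232) - 94 = ((27 + 14*√2) - 232) - 94 = (-205 + 14*√2) - 94 = -299 + 14*√2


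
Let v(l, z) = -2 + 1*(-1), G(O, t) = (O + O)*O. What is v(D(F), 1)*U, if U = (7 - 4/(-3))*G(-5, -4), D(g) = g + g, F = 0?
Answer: -1250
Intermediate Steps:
G(O, t) = 2*O² (G(O, t) = (2*O)*O = 2*O²)
D(g) = 2*g
v(l, z) = -3 (v(l, z) = -2 - 1 = -3)
U = 1250/3 (U = (7 - 4/(-3))*(2*(-5)²) = (7 - 4*(-⅓))*(2*25) = (7 + 4/3)*50 = (25/3)*50 = 1250/3 ≈ 416.67)
v(D(F), 1)*U = -3*1250/3 = -1250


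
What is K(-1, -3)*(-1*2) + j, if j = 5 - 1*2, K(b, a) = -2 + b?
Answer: 9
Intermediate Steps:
j = 3 (j = 5 - 2 = 3)
K(-1, -3)*(-1*2) + j = (-2 - 1)*(-1*2) + 3 = -3*(-2) + 3 = 6 + 3 = 9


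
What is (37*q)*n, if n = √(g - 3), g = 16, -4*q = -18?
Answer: 333*√13/2 ≈ 600.32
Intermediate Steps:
q = 9/2 (q = -¼*(-18) = 9/2 ≈ 4.5000)
n = √13 (n = √(16 - 3) = √13 ≈ 3.6056)
(37*q)*n = (37*(9/2))*√13 = 333*√13/2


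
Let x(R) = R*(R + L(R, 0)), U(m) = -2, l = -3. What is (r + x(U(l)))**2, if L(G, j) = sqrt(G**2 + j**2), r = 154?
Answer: 23716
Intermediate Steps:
x(R) = R*(R + sqrt(R**2)) (x(R) = R*(R + sqrt(R**2 + 0**2)) = R*(R + sqrt(R**2 + 0)) = R*(R + sqrt(R**2)))
(r + x(U(l)))**2 = (154 - 2*(-2 + sqrt((-2)**2)))**2 = (154 - 2*(-2 + sqrt(4)))**2 = (154 - 2*(-2 + 2))**2 = (154 - 2*0)**2 = (154 + 0)**2 = 154**2 = 23716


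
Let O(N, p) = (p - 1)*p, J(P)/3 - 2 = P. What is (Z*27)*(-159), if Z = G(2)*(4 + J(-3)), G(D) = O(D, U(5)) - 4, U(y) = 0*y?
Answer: 17172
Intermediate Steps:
J(P) = 6 + 3*P
U(y) = 0
O(N, p) = p*(-1 + p) (O(N, p) = (-1 + p)*p = p*(-1 + p))
G(D) = -4 (G(D) = 0*(-1 + 0) - 4 = 0*(-1) - 4 = 0 - 4 = -4)
Z = -4 (Z = -4*(4 + (6 + 3*(-3))) = -4*(4 + (6 - 9)) = -4*(4 - 3) = -4*1 = -4)
(Z*27)*(-159) = -4*27*(-159) = -108*(-159) = 17172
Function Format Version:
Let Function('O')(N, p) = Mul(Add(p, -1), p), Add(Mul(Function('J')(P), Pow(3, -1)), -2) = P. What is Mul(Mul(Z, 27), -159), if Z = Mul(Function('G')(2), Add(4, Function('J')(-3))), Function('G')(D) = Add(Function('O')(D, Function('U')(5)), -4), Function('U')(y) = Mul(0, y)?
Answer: 17172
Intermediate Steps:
Function('J')(P) = Add(6, Mul(3, P))
Function('U')(y) = 0
Function('O')(N, p) = Mul(p, Add(-1, p)) (Function('O')(N, p) = Mul(Add(-1, p), p) = Mul(p, Add(-1, p)))
Function('G')(D) = -4 (Function('G')(D) = Add(Mul(0, Add(-1, 0)), -4) = Add(Mul(0, -1), -4) = Add(0, -4) = -4)
Z = -4 (Z = Mul(-4, Add(4, Add(6, Mul(3, -3)))) = Mul(-4, Add(4, Add(6, -9))) = Mul(-4, Add(4, -3)) = Mul(-4, 1) = -4)
Mul(Mul(Z, 27), -159) = Mul(Mul(-4, 27), -159) = Mul(-108, -159) = 17172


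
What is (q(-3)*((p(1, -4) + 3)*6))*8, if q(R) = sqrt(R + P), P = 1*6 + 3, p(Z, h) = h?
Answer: -48*sqrt(6) ≈ -117.58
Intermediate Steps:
P = 9 (P = 6 + 3 = 9)
q(R) = sqrt(9 + R) (q(R) = sqrt(R + 9) = sqrt(9 + R))
(q(-3)*((p(1, -4) + 3)*6))*8 = (sqrt(9 - 3)*((-4 + 3)*6))*8 = (sqrt(6)*(-1*6))*8 = (sqrt(6)*(-6))*8 = -6*sqrt(6)*8 = -48*sqrt(6)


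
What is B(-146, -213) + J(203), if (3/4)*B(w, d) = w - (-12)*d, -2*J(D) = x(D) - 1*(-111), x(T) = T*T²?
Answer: -12559115/3 ≈ -4.1864e+6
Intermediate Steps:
x(T) = T³
J(D) = -111/2 - D³/2 (J(D) = -(D³ - 1*(-111))/2 = -(D³ + 111)/2 = -(111 + D³)/2 = -111/2 - D³/2)
B(w, d) = 16*d + 4*w/3 (B(w, d) = 4*(w - (-12)*d)/3 = 4*(w + 12*d)/3 = 16*d + 4*w/3)
B(-146, -213) + J(203) = (16*(-213) + (4/3)*(-146)) + (-111/2 - ½*203³) = (-3408 - 584/3) + (-111/2 - ½*8365427) = -10808/3 + (-111/2 - 8365427/2) = -10808/3 - 4182769 = -12559115/3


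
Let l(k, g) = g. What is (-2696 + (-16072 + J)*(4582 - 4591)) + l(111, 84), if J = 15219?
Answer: 5065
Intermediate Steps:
(-2696 + (-16072 + J)*(4582 - 4591)) + l(111, 84) = (-2696 + (-16072 + 15219)*(4582 - 4591)) + 84 = (-2696 - 853*(-9)) + 84 = (-2696 + 7677) + 84 = 4981 + 84 = 5065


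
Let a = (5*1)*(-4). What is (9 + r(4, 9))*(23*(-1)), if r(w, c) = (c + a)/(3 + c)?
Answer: -2231/12 ≈ -185.92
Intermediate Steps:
a = -20 (a = 5*(-4) = -20)
r(w, c) = (-20 + c)/(3 + c) (r(w, c) = (c - 20)/(3 + c) = (-20 + c)/(3 + c))
(9 + r(4, 9))*(23*(-1)) = (9 + (-20 + 9)/(3 + 9))*(23*(-1)) = (9 - 11/12)*(-23) = (97/12)*(-23) = -2231/12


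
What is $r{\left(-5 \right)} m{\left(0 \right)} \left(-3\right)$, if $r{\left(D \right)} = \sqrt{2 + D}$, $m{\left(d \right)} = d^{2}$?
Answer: $0$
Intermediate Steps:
$r{\left(-5 \right)} m{\left(0 \right)} \left(-3\right) = \sqrt{2 - 5} \cdot 0^{2} \left(-3\right) = \sqrt{-3} \cdot 0 \left(-3\right) = i \sqrt{3} \cdot 0 \left(-3\right) = 0 \left(-3\right) = 0$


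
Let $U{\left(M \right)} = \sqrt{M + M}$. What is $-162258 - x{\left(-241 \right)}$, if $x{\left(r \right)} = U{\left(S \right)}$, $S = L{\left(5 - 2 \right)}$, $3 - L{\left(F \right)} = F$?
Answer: $-162258$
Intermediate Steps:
$L{\left(F \right)} = 3 - F$
$S = 0$ ($S = 3 - \left(5 - 2\right) = 3 - 3 = 0$)
$U{\left(M \right)} = \sqrt{2} \sqrt{M}$ ($U{\left(M \right)} = \sqrt{2 M} = \sqrt{2} \sqrt{M}$)
$x{\left(r \right)} = 0$ ($x{\left(r \right)} = \sqrt{2} \sqrt{0} = \sqrt{2} \cdot 0 = 0$)
$-162258 - x{\left(-241 \right)} = -162258 - 0 = -162258 + 0 = -162258$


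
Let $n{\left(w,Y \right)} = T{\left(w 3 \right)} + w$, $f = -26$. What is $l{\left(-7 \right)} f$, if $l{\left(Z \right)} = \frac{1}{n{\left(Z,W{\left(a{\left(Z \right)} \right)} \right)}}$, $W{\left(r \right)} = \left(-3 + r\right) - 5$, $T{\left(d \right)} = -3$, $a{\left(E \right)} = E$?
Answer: $\frac{13}{5} \approx 2.6$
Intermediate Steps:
$W{\left(r \right)} = -8 + r$
$n{\left(w,Y \right)} = -3 + w$
$l{\left(Z \right)} = \frac{1}{-3 + Z}$
$l{\left(-7 \right)} f = \frac{1}{-3 - 7} \left(-26\right) = \frac{1}{-10} \left(-26\right) = \left(- \frac{1}{10}\right) \left(-26\right) = \frac{13}{5}$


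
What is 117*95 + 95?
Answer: 11210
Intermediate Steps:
117*95 + 95 = 11115 + 95 = 11210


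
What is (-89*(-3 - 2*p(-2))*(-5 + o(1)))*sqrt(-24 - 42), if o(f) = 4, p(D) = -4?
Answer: 445*I*sqrt(66) ≈ 3615.2*I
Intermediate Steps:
(-89*(-3 - 2*p(-2))*(-5 + o(1)))*sqrt(-24 - 42) = (-89*(-3 - 2*(-4))*(-5 + 4))*sqrt(-24 - 42) = (-89*(-3 + 8)*(-1))*sqrt(-66) = (-445*(-1))*(I*sqrt(66)) = (-89*(-5))*(I*sqrt(66)) = 445*(I*sqrt(66)) = 445*I*sqrt(66)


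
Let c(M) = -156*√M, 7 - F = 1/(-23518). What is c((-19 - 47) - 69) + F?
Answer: 164627/23518 - 468*I*√15 ≈ 7.0 - 1812.6*I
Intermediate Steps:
F = 164627/23518 (F = 7 - 1/(-23518) = 7 - 1*(-1/23518) = 7 + 1/23518 = 164627/23518 ≈ 7.0000)
c((-19 - 47) - 69) + F = -156*√((-19 - 47) - 69) + 164627/23518 = -156*√(-66 - 69) + 164627/23518 = -468*I*√15 + 164627/23518 = 164627/23518 - 468*I*√15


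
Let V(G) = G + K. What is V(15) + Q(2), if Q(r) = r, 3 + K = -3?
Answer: 11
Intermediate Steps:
K = -6 (K = -3 - 3 = -6)
V(G) = -6 + G (V(G) = G - 6 = -6 + G)
V(15) + Q(2) = (-6 + 15) + 2 = 9 + 2 = 11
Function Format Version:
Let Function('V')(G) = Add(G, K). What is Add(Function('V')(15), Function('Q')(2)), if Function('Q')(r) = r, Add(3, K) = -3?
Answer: 11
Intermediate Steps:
K = -6 (K = Add(-3, -3) = -6)
Function('V')(G) = Add(-6, G) (Function('V')(G) = Add(G, -6) = Add(-6, G))
Add(Function('V')(15), Function('Q')(2)) = Add(Add(-6, 15), 2) = Add(9, 2) = 11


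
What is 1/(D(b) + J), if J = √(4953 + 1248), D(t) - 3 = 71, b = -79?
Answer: -74/725 + 3*√689/725 ≈ 0.0065468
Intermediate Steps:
D(t) = 74 (D(t) = 3 + 71 = 74)
J = 3*√689 (J = √6201 = 3*√689 ≈ 78.746)
1/(D(b) + J) = 1/(74 + 3*√689)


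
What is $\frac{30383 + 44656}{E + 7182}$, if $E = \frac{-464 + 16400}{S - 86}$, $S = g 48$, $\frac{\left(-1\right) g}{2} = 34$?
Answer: $\frac{41896775}{4007294} \approx 10.455$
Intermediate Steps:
$g = -68$ ($g = \left(-2\right) 34 = -68$)
$S = -3264$ ($S = \left(-68\right) 48 = -3264$)
$E = - \frac{7968}{1675}$ ($E = \frac{-464 + 16400}{-3264 - 86} = \frac{15936}{-3350} = 15936 \left(- \frac{1}{3350}\right) = - \frac{7968}{1675} \approx -4.757$)
$\frac{30383 + 44656}{E + 7182} = \frac{30383 + 44656}{- \frac{7968}{1675} + 7182} = \frac{75039}{\frac{12021882}{1675}} = 75039 \cdot \frac{1675}{12021882} = \frac{41896775}{4007294}$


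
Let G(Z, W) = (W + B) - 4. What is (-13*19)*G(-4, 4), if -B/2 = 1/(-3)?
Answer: -494/3 ≈ -164.67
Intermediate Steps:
B = ⅔ (B = -2/(-3) = -2*(-⅓) = ⅔ ≈ 0.66667)
G(Z, W) = -10/3 + W (G(Z, W) = (W + ⅔) - 4 = (⅔ + W) - 4 = -10/3 + W)
(-13*19)*G(-4, 4) = (-13*19)*(-10/3 + 4) = -247*⅔ = -494/3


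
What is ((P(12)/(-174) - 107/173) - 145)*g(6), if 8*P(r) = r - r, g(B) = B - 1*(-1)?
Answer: -176344/173 ≈ -1019.3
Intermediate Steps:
g(B) = 1 + B (g(B) = B + 1 = 1 + B)
P(r) = 0 (P(r) = (r - r)/8 = (⅛)*0 = 0)
((P(12)/(-174) - 107/173) - 145)*g(6) = ((0/(-174) - 107/173) - 145)*(1 + 6) = ((0*(-1/174) - 107*1/173) - 145)*7 = ((0 - 107/173) - 145)*7 = (-107/173 - 145)*7 = -25192/173*7 = -176344/173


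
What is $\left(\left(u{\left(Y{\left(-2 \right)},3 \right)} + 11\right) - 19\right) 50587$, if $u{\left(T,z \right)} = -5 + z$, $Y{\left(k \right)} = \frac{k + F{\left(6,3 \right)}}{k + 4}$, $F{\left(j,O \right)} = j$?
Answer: $-505870$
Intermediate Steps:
$Y{\left(k \right)} = \frac{6 + k}{4 + k}$ ($Y{\left(k \right)} = \frac{k + 6}{k + 4} = \frac{6 + k}{4 + k}$)
$\left(\left(u{\left(Y{\left(-2 \right)},3 \right)} + 11\right) - 19\right) 50587 = \left(\left(\left(-5 + 3\right) + 11\right) - 19\right) 50587 = \left(\left(-2 + 11\right) - 19\right) 50587 = \left(9 - 19\right) 50587 = \left(-10\right) 50587 = -505870$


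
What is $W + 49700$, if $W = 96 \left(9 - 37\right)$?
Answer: $47012$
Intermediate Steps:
$W = -2688$ ($W = 96 \left(9 - 37\right) = 96 \left(-28\right) = -2688$)
$W + 49700 = -2688 + 49700 = 47012$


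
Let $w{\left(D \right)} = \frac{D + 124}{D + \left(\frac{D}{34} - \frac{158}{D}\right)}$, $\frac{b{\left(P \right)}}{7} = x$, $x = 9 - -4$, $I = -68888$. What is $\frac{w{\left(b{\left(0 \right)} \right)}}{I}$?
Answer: $- \frac{332605}{9798043572} \approx -3.3946 \cdot 10^{-5}$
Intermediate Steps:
$x = 13$ ($x = 9 + 4 = 13$)
$b{\left(P \right)} = 91$ ($b{\left(P \right)} = 7 \cdot 13 = 91$)
$w{\left(D \right)} = \frac{124 + D}{- \frac{158}{D} + \frac{35 D}{34}}$ ($w{\left(D \right)} = \frac{124 + D}{D + \left(D \frac{1}{34} - \frac{158}{D}\right)} = \frac{124 + D}{D + \left(\frac{D}{34} - \frac{158}{D}\right)} = \frac{124 + D}{D + \left(- \frac{158}{D} + \frac{D}{34}\right)} = \frac{124 + D}{- \frac{158}{D} + \frac{35 D}{34}}$)
$\frac{w{\left(b{\left(0 \right)} \right)}}{I} = \frac{34 \cdot 91 \frac{1}{-5372 + 35 \cdot 91^{2}} \left(124 + 91\right)}{-68888} = 34 \cdot 91 \frac{1}{-5372 + 35 \cdot 8281} \cdot 215 \left(- \frac{1}{68888}\right) = 34 \cdot 91 \frac{1}{-5372 + 289835} \cdot 215 \left(- \frac{1}{68888}\right) = 34 \cdot 91 \cdot \frac{1}{284463} \cdot 215 \left(- \frac{1}{68888}\right) = \frac{665210}{284463} \left(- \frac{1}{68888}\right) = - \frac{332605}{9798043572}$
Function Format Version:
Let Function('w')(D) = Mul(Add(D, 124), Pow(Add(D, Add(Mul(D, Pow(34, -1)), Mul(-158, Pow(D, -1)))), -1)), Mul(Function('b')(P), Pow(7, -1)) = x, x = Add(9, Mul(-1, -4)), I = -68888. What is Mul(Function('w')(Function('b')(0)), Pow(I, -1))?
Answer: Rational(-332605, 9798043572) ≈ -3.3946e-5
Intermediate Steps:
x = 13 (x = Add(9, 4) = 13)
Function('b')(P) = 91 (Function('b')(P) = Mul(7, 13) = 91)
Function('w')(D) = Mul(Pow(Add(Mul(-158, Pow(D, -1)), Mul(Rational(35, 34), D)), -1), Add(124, D)) (Function('w')(D) = Mul(Add(124, D), Pow(Add(D, Add(Mul(D, Rational(1, 34)), Mul(-158, Pow(D, -1)))), -1)) = Mul(Add(124, D), Pow(Add(D, Add(Mul(Rational(1, 34), D), Mul(-158, Pow(D, -1)))), -1)) = Mul(Add(124, D), Pow(Add(D, Add(Mul(-158, Pow(D, -1)), Mul(Rational(1, 34), D))), -1)) = Mul(Add(124, D), Pow(Add(Mul(-158, Pow(D, -1)), Mul(Rational(35, 34), D)), -1)) = Mul(Pow(Add(Mul(-158, Pow(D, -1)), Mul(Rational(35, 34), D)), -1), Add(124, D)))
Mul(Function('w')(Function('b')(0)), Pow(I, -1)) = Mul(Mul(34, 91, Pow(Add(-5372, Mul(35, Pow(91, 2))), -1), Add(124, 91)), Pow(-68888, -1)) = Mul(Mul(34, 91, Pow(Add(-5372, Mul(35, 8281)), -1), 215), Rational(-1, 68888)) = Mul(Mul(34, 91, Pow(Add(-5372, 289835), -1), 215), Rational(-1, 68888)) = Mul(Mul(34, 91, Pow(284463, -1), 215), Rational(-1, 68888)) = Mul(Mul(34, 91, Rational(1, 284463), 215), Rational(-1, 68888)) = Mul(Rational(665210, 284463), Rational(-1, 68888)) = Rational(-332605, 9798043572)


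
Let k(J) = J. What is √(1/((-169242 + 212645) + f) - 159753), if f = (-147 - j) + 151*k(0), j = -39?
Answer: I*√299450133071530/43295 ≈ 399.69*I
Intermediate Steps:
f = -108 (f = (-147 - 1*(-39)) + 151*0 = (-147 + 39) + 0 = -108 + 0 = -108)
√(1/((-169242 + 212645) + f) - 159753) = √(1/((-169242 + 212645) - 108) - 159753) = √(1/(43403 - 108) - 159753) = √(1/43295 - 159753) = √(-6916506134/43295) = I*√299450133071530/43295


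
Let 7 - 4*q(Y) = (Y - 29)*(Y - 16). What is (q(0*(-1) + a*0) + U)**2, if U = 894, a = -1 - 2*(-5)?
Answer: 9728161/16 ≈ 6.0801e+5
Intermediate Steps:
a = 9 (a = -1 + 10 = 9)
q(Y) = 7/4 - (-29 + Y)*(-16 + Y)/4 (q(Y) = 7/4 - (Y - 29)*(Y - 16)/4 = 7/4 - (-29 + Y)*(-16 + Y)/4)
(q(0*(-1) + a*0) + U)**2 = ((-457/4 - (0*(-1) + 9*0)**2/4 + 45*(0*(-1) + 9*0)/4) + 894)**2 = ((-457/4 - (0 + 0)**2/4 + 45*(0 + 0)/4) + 894)**2 = ((-457/4 - 1/4*0**2 + (45/4)*0) + 894)**2 = ((-457/4 - 1/4*0 + 0) + 894)**2 = ((-457/4 + 0 + 0) + 894)**2 = (-457/4 + 894)**2 = (3119/4)**2 = 9728161/16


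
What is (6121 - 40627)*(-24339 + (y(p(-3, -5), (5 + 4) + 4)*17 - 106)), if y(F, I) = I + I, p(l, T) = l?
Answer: 828247518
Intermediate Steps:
y(F, I) = 2*I
(6121 - 40627)*(-24339 + (y(p(-3, -5), (5 + 4) + 4)*17 - 106)) = (6121 - 40627)*(-24339 + ((2*((5 + 4) + 4))*17 - 106)) = -34506*(-24339 + ((2*(9 + 4))*17 - 106)) = -34506*(-24339 + ((2*13)*17 - 106)) = -34506*(-24339 + (26*17 - 106)) = -34506*(-24339 + (442 - 106)) = -34506*(-24339 + 336) = -34506*(-24003) = 828247518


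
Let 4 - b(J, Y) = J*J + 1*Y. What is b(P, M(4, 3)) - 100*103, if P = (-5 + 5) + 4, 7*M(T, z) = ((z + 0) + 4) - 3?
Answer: -72188/7 ≈ -10313.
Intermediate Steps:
M(T, z) = ⅐ + z/7 (M(T, z) = (((z + 0) + 4) - 3)/7 = ((z + 4) - 3)/7 = ((4 + z) - 3)/7 = (1 + z)/7 = ⅐ + z/7)
P = 4 (P = 0 + 4 = 4)
b(J, Y) = 4 - Y - J² (b(J, Y) = 4 - (J*J + 1*Y) = 4 - (J² + Y) = 4 - (Y + J²) = 4 + (-Y - J²) = 4 - Y - J²)
b(P, M(4, 3)) - 100*103 = (4 - (⅐ + (⅐)*3) - 1*4²) - 100*103 = (4 - (⅐ + 3/7) - 1*16) - 10300 = (4 - 1*4/7 - 16) - 10300 = (4 - 4/7 - 16) - 10300 = -88/7 - 10300 = -72188/7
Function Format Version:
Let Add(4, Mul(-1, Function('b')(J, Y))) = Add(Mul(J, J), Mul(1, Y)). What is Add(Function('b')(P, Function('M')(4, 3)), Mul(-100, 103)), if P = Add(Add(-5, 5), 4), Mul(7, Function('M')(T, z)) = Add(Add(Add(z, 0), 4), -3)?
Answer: Rational(-72188, 7) ≈ -10313.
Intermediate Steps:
Function('M')(T, z) = Add(Rational(1, 7), Mul(Rational(1, 7), z)) (Function('M')(T, z) = Mul(Rational(1, 7), Add(Add(Add(z, 0), 4), -3)) = Mul(Rational(1, 7), Add(Add(z, 4), -3)) = Mul(Rational(1, 7), Add(Add(4, z), -3)) = Mul(Rational(1, 7), Add(1, z)) = Add(Rational(1, 7), Mul(Rational(1, 7), z)))
P = 4 (P = Add(0, 4) = 4)
Function('b')(J, Y) = Add(4, Mul(-1, Y), Mul(-1, Pow(J, 2))) (Function('b')(J, Y) = Add(4, Mul(-1, Add(Mul(J, J), Mul(1, Y)))) = Add(4, Mul(-1, Add(Pow(J, 2), Y))) = Add(4, Mul(-1, Add(Y, Pow(J, 2)))) = Add(4, Add(Mul(-1, Y), Mul(-1, Pow(J, 2)))) = Add(4, Mul(-1, Y), Mul(-1, Pow(J, 2))))
Add(Function('b')(P, Function('M')(4, 3)), Mul(-100, 103)) = Add(Add(4, Mul(-1, Add(Rational(1, 7), Mul(Rational(1, 7), 3))), Mul(-1, Pow(4, 2))), Mul(-100, 103)) = Add(Add(4, Mul(-1, Add(Rational(1, 7), Rational(3, 7))), Mul(-1, 16)), -10300) = Add(Add(4, Mul(-1, Rational(4, 7)), -16), -10300) = Add(Add(4, Rational(-4, 7), -16), -10300) = Add(Rational(-88, 7), -10300) = Rational(-72188, 7)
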